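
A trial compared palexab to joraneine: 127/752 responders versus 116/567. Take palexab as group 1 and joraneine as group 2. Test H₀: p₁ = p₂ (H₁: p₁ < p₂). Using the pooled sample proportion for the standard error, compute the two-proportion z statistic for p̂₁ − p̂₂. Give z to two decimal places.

p̂₁ = 127/752 = 0.16888, p̂₂ = 116/567 = 0.20459.
Pooled p̂ = (127+116)/(752+567) = 243/1319 = 0.18423.
SE = √(p̂(1−p̂)(1/n₁+1/n₂)) = √(0.18423·0.81577·0.00309346) = √(0.000464914) = 0.02156.
z = (0.16888 − 0.20459)/0.02156 = -0.03571/0.02156 = -1.66.
p-value = P(Z < -1.656) ≈ 0.0489.

z = -1.66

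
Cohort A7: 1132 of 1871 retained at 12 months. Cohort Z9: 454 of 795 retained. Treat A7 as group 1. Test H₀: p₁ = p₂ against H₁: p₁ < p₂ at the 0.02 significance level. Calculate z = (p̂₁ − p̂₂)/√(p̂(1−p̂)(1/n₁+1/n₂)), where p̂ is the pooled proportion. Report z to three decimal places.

z = 1.634

p̂₁ = 1132/1871 ≈ 0.60502, p̂₂ = 454/795 ≈ 0.57107.
Pooled p̂ = (1132+454)/(1871+795) = 1586/2666 = 0.59490.
SE = √(p̂(1−p̂)(1/n₁+1/n₂)) = √(0.59490·0.40510·0.00179234) = √(0.000431942) = 0.02078.
z = (0.60502 − 0.57107)/0.02078 = 0.03395/0.02078 = 1.634.
p-value = P(Z < 1.634) ≈ 0.9488. With α = 0.02, fail to reject H₀.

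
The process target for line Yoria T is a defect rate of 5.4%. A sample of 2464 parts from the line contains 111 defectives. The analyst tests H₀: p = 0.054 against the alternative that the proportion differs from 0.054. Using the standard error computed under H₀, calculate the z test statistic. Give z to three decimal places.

z = -1.966

p̂ = 111/2464 ≈ 0.045049.
Standard error under H₀: √(0.054×0.946/2464) = 0.004553.
z = (0.045049 − 0.054)/0.004553 = -0.008951/0.004553 = -1.966.
Two-sided p-value ≈ 2·Φ(−1.966) = 0.0493.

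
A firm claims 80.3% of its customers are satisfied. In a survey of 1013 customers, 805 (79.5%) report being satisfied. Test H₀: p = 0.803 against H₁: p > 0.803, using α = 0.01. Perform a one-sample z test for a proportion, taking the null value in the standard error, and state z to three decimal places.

z = -0.667

p̂ = 805/1013 = 0.794669.
Under H₀, SE = √(0.803·0.197/1013) = √(0.000156161) = 0.012496.
z = (0.794669 − 0.803)/0.012496 = -0.008331/0.012496 = -0.667.
p-value = P(Z > -0.667) ≈ 0.7475. With α = 0.01, fail to reject H₀.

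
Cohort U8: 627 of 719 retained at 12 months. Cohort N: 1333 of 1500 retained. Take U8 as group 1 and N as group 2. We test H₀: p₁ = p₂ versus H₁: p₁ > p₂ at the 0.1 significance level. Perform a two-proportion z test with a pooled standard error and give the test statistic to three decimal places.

p̂₁ = 627/719 ≈ 0.872045, p̂₂ = 1333/1500 ≈ 0.888667.
Pooled p̂ = (627+1333)/(719+1500) = 1960/2219 = 0.883281.
SE = √(p̂(1−p̂)(1/n₁+1/n₂)) = √(0.883281·0.116719·0.00205749) = √(0.000212118) = 0.014564.
z = (0.872045 − 0.888667)/0.014564 = -0.016622/0.014564 = -1.141.
p-value = P(Z > -1.141) ≈ 0.8731; since p > α = 0.1, fail to reject H₀.

z = -1.141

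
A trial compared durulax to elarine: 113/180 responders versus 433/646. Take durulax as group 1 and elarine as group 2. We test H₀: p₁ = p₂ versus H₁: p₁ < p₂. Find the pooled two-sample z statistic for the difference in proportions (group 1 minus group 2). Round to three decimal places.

z = -1.065

p̂₁ = 113/180 ≈ 0.62778, p̂₂ = 433/646 ≈ 0.67028.
Pooled p̂ = (113+433)/(180+646) = 546/826 = 0.66102.
SE = √(p̂(1−p̂)(1/n₁+1/n₂)) = √(0.66102·0.33898·0.00710354) = √(0.00159172) = 0.03990.
z = (0.62778 − 0.67028)/0.03990 = -0.04250/0.03990 = -1.065.
p-value = P(Z < -1.065) ≈ 0.1434.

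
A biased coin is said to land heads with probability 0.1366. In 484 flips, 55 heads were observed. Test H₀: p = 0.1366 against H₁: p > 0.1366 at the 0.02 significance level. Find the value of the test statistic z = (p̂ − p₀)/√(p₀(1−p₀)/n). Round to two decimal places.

z = -1.47

p̂ = 55/484 ≈ 0.1136.
SE = √(p₀(1−p₀)/n) = √(0.11794/484) = 0.0156.
z = (0.1136 − 0.1366)/0.0156 = -0.0230/0.0156 = -1.47.
p-value = P(Z > -1.471) ≈ 0.9294, so at α = 0.02 we fail to reject H₀.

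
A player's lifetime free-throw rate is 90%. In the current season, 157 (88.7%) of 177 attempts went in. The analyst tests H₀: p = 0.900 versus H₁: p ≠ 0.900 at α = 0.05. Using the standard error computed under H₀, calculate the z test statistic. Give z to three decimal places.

p̂ = 157/177 ≈ 0.88701.
SE = √(p₀(1−p₀)/n) = √(0.09/177) = 0.02255.
z = (0.88701 − 0.9)/0.02255 = -0.01299/0.02255 = -0.576.
p-value = 2·P(Z > 0.576) ≈ 0.5644; since p > α = 0.05, fail to reject H₀.

z = -0.576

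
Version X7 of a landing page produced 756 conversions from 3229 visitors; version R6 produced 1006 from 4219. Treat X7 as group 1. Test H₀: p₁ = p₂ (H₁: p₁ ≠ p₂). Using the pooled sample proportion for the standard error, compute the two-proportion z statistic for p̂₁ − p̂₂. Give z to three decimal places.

z = -0.434

p̂₁ = 756/3229 ≈ 0.234128, p̂₂ = 1006/4219 ≈ 0.238445.
Pooled p̂ = (756+1006)/(3229+4219) = 1762/7448 = 0.236574.
SE = √(p̂(1−p̂)(1/n₁+1/n₂)) = √(0.236574·0.763426·0.000546716) = √(9.87405e-05) = 0.009937.
z = (0.234128 − 0.238445)/0.009937 = -0.004317/0.009937 = -0.434.
p-value = 2·P(Z > 0.434) ≈ 0.6640.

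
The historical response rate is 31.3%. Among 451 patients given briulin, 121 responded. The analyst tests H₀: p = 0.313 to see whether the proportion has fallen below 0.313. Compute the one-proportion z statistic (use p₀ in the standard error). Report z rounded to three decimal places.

z = -2.047

p̂ = 121/451 ≈ 0.26829.
SE = √(p₀(1−p₀)/n) = √(0.21503/451) = 0.02184.
z = (0.26829 − 0.313)/0.02184 = -0.04471/0.02184 = -2.047.
p-value = P(Z < -2.047) ≈ 0.0203.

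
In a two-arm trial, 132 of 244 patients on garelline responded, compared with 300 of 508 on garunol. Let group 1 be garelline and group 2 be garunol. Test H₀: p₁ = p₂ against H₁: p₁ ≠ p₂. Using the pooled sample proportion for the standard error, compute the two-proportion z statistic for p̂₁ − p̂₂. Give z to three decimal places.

z = -1.287

p̂₁ = 132/244 = 0.54098, p̂₂ = 300/508 = 0.59055.
Pooled p̂ = (132+300)/(244+508) = 432/752 = 0.57447.
SE = √(p̂(1−p̂)(1/n₁+1/n₂)) = √(0.57447·0.42553·0.00606686) = √(0.00148307) = 0.03851.
z = (0.54098 − 0.59055)/0.03851 = -0.04957/0.03851 = -1.287.
p-value = 2·P(Z > 1.287) ≈ 0.1981.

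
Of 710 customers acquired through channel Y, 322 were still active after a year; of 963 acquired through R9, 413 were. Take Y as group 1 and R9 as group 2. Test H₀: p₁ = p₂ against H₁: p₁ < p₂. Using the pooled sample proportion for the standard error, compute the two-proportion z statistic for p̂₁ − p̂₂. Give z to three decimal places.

z = 1.004

p̂₁ = 322/710 ≈ 0.45352, p̂₂ = 413/963 ≈ 0.42887.
Pooled p̂ = (322+413)/(710+963) = 735/1673 = 0.43933.
SE = √(p̂(1−p̂)(1/n₁+1/n₂)) = √(0.43933·0.56067·0.00244687) = √(0.000602712) = 0.02455.
z = (0.45352 − 0.42887)/0.02455 = 0.02465/0.02455 = 1.004.
p-value = P(Z < 1.004) ≈ 0.8424.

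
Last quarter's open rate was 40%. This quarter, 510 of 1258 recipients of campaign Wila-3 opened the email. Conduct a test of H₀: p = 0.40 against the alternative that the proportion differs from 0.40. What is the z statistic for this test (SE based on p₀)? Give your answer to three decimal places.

z = 0.391

p̂ = 510/1258 = 0.405405.
SE = √(p₀(1−p₀)/n) = √(0.24/1258) = 0.013812.
z = (0.405405 − 0.4)/0.013812 = 0.005405/0.013812 = 0.391.
p-value = 2·P(Z > 0.391) ≈ 0.6955.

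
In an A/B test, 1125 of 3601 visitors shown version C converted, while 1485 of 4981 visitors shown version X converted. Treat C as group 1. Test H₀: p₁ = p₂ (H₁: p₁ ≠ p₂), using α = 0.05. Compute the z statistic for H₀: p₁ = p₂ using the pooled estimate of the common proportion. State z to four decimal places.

p̂₁ = 1125/3601 ≈ 0.312413, p̂₂ = 1485/4981 ≈ 0.298133.
Pooled p̂ = (1125+1485)/(3601+4981) = 2610/8582 = 0.304125.
SE = √(0.211633 × 0.000478464) = 0.010063.
z = (0.312413 − 0.298133)/0.010063 = 0.014280/0.010063 = 1.4191.
Two-sided p-value ≈ 2·Φ(−1.419) = 0.1559. With α = 0.05, fail to reject H₀.

z = 1.4191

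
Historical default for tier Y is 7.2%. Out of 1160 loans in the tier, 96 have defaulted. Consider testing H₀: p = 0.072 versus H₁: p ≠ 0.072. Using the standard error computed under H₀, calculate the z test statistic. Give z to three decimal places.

p̂ = 96/1160 ≈ 0.08276.
Standard error under H₀: √(0.072×0.928/1160) = 0.00759.
z = (0.08276 − 0.072)/0.00759 = 0.01076/0.00759 = 1.418.
Two-sided p-value ≈ 2·Φ(−1.418) = 0.1563.

z = 1.418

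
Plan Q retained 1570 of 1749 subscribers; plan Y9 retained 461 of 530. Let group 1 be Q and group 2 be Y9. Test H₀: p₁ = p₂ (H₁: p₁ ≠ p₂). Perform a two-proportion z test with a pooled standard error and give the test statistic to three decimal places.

z = 1.803

p̂₁ = 1570/1749 = 0.897656, p̂₂ = 461/530 = 0.869811.
Pooled p̂ = (1570+461)/(1749+530) = 2031/2279 = 0.891180.
SE = √(p̂(1−p̂)(1/n₁+1/n₂)) = √(0.891180·0.108820·0.00245855) = √(0.000238425) = 0.015441.
z = (0.897656 − 0.869811)/0.015441 = 0.027845/0.015441 = 1.803.
Two-sided p-value ≈ 2·Φ(−1.803) = 0.0713.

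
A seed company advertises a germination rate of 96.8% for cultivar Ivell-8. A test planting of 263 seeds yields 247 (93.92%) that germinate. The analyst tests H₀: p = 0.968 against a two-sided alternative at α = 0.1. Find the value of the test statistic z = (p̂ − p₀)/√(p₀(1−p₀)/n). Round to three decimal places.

p̂ = 247/263 ≈ 0.939163.
SE = √(p₀(1−p₀)/n) = √(0.030976/263) = 0.010853.
z = (0.939163 − 0.968)/0.010853 = -0.028837/0.010853 = -2.657.
Two-sided p-value ≈ 2·Φ(−2.657) = 0.0079, so at α = 0.1 we reject H₀.

z = -2.657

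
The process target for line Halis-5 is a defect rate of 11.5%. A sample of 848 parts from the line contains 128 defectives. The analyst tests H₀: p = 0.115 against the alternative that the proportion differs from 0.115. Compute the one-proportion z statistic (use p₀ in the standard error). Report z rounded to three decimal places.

z = 3.281

p̂ = 128/848 ≈ 0.150943.
Under H₀, SE = √(0.115·0.885/848) = √(0.000120018) = 0.010955.
z = (0.150943 − 0.115)/0.010955 = 0.035943/0.010955 = 3.281.
p-value = 2·P(Z > 3.281) ≈ 0.0010.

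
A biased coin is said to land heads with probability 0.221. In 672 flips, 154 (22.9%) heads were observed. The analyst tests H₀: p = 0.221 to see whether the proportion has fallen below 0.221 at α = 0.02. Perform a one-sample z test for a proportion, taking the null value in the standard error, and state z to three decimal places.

z = 0.510

p̂ = 154/672 = 0.22917.
Standard error under H₀: √(0.221×0.779/672) = 0.01601.
z = (0.22917 − 0.221)/0.01601 = 0.00817/0.01601 = 0.510.
p-value = P(Z < 0.510) ≈ 0.6951. With α = 0.02, fail to reject H₀.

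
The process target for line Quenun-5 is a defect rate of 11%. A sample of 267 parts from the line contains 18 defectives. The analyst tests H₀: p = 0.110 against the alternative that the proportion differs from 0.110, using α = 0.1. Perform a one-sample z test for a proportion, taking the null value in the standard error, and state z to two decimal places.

p̂ = 18/267 = 0.06742.
Standard error under H₀: √(0.11×0.89/267) = 0.01915.
z = (0.06742 − 0.11)/0.01915 = -0.04258/0.01915 = -2.22.
Two-sided p-value ≈ 2·Φ(−2.224) = 0.0262. With α = 0.1, reject H₀.

z = -2.22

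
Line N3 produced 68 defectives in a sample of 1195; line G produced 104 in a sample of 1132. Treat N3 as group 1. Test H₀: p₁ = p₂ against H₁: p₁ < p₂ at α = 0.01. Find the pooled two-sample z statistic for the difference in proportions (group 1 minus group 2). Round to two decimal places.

p̂₁ = 68/1195 ≈ 0.05690, p̂₂ = 104/1132 ≈ 0.09187.
Pooled p̂ = (68+104)/(1195+1132) = 172/2327 = 0.07391.
SE = √(p̂(1−p̂)(1/n₁+1/n₂)) = √(0.07391·0.92609·0.00172021) = √(0.000117751) = 0.01085.
z = (0.05690 − 0.09187)/0.01085 = -0.03497/0.01085 = -3.22.
p-value = P(Z < -3.223) ≈ 0.0006, so at α = 0.01 we reject H₀.

z = -3.22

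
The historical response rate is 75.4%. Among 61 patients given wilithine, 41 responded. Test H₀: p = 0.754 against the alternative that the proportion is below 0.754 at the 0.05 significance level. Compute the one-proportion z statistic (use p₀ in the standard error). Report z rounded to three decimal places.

p̂ = 41/61 ≈ 0.67213.
Standard error under H₀: √(0.754×0.246/61) = 0.05514.
z = (0.67213 − 0.754)/0.05514 = -0.08187/0.05514 = -1.485.
p-value = P(Z < -1.485) ≈ 0.0688, so at α = 0.05 we fail to reject H₀.

z = -1.485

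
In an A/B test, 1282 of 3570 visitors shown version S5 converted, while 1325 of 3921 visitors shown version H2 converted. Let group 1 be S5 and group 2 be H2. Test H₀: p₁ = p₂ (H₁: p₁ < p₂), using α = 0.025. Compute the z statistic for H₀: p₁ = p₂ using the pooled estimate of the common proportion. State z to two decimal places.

p̂₁ = 1282/3570 ≈ 0.35910, p̂₂ = 1325/3921 ≈ 0.33792.
Pooled p̂ = (1282+1325)/(3570+3921) = 2607/7491 = 0.34802.
SE = √(p̂(1−p̂)(1/n₁+1/n₂)) = √(0.34802·0.65198·0.000535149) = √(0.000121426) = 0.01102.
z = (0.35910 − 0.33792)/0.01102 = 0.02118/0.01102 = 1.92.
p-value = P(Z < 1.922) ≈ 0.9727. With α = 0.025, fail to reject H₀.

z = 1.92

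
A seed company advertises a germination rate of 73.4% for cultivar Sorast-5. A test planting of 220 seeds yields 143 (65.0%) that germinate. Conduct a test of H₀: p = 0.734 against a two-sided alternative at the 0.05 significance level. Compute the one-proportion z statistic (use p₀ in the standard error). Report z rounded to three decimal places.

z = -2.820

p̂ = 143/220 = 0.65000.
Standard error under H₀: √(0.734×0.266/220) = 0.02979.
z = (0.65000 − 0.734)/0.02979 = -0.08400/0.02979 = -2.820.
Two-sided p-value ≈ 2·Φ(−2.820) = 0.0048. With α = 0.05, reject H₀.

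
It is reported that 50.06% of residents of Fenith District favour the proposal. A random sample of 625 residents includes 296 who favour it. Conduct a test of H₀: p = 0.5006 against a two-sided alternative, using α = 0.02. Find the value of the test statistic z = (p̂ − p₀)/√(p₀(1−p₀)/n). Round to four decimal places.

z = -1.3500

p̂ = 296/625 = 0.473600.
Under H₀, SE = √(0.5006·0.4994/625) = √(0.000399999) = 0.020000.
z = (0.473600 − 0.5006)/0.020000 = -0.027000/0.020000 = -1.3500.
Two-sided p-value ≈ 2·Φ(−1.350) = 0.1770; since p > α = 0.02, fail to reject H₀.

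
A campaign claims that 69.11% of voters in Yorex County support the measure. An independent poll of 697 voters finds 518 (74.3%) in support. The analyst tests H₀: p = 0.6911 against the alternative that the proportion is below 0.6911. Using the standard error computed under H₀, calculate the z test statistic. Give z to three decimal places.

z = 2.976

p̂ = 518/697 ≈ 0.743185.
SE = √(p₀(1−p₀)/n) = √(0.21348/697) = 0.017501.
z = (0.743185 − 0.6911)/0.017501 = 0.052085/0.017501 = 2.976.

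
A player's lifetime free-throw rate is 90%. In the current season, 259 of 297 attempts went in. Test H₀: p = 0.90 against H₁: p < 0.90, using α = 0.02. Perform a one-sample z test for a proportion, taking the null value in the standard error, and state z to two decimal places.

z = -1.61

p̂ = 259/297 = 0.87205.
Standard error under H₀: √(0.9×0.1/297) = 0.01741.
z = (0.87205 − 0.9)/0.01741 = -0.02795/0.01741 = -1.61.
p-value = P(Z < -1.605) ≈ 0.0542; since p > α = 0.02, fail to reject H₀.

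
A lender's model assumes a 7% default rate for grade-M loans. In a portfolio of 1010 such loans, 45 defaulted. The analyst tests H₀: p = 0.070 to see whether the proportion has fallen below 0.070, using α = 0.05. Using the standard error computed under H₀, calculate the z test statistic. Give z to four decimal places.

p̂ = 45/1010 ≈ 0.0445545.
Standard error under H₀: √(0.07×0.93/1010) = 0.0080284.
z = (0.0445545 − 0.07)/0.0080284 = -0.0254455/0.0080284 = -3.1694.
p-value = P(Z < -3.169) ≈ 0.0008; since p < α = 0.05, reject H₀.

z = -3.1694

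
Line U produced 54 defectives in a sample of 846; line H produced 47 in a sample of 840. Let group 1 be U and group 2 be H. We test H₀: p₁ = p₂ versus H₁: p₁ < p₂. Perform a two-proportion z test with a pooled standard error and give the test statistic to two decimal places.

z = 0.68

p̂₁ = 54/846 = 0.06383, p̂₂ = 47/840 = 0.05595.
Pooled p̂ = (54+47)/(846+840) = 101/1686 = 0.05991.
SE = √(p̂(1−p̂)(1/n₁+1/n₂)) = √(0.05991·0.94009·0.00237251) = √(0.000133611) = 0.01156.
z = (0.06383 − 0.05595)/0.01156 = 0.00788/0.01156 = 0.68.
p-value = P(Z < 0.681) ≈ 0.7522.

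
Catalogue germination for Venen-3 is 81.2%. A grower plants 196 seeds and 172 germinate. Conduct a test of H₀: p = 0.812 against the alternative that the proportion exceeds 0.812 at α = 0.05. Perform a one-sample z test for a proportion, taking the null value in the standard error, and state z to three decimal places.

z = 2.349

p̂ = 172/196 = 0.87755.
Standard error under H₀: √(0.812×0.188/196) = 0.02791.
z = (0.87755 − 0.812)/0.02791 = 0.06555/0.02791 = 2.349.
p-value = P(Z > 2.349) ≈ 0.0094; since p < α = 0.05, reject H₀.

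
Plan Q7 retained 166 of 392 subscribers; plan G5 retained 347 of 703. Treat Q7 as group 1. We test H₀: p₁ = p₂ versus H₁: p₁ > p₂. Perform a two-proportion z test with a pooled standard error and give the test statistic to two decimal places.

p̂₁ = 166/392 ≈ 0.4235, p̂₂ = 347/703 ≈ 0.4936.
Pooled p̂ = (166+347)/(392+703) = 513/1095 = 0.4685.
SE = √(0.249007 × 0.0039735) = 0.0315.
z = (0.4235 − 0.4936)/0.0315 = -0.0701/0.0315 = -2.23.
p-value = P(Z > -2.230) ≈ 0.9871.

z = -2.23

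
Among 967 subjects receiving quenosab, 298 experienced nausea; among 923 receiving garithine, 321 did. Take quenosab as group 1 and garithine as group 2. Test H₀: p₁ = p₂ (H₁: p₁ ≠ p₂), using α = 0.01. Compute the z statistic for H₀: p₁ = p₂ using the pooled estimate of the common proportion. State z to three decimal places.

p̂₁ = 298/967 = 0.30817, p̂₂ = 321/923 = 0.34778.
Pooled p̂ = (298+321)/(967+923) = 619/1890 = 0.32751.
SE = √(0.220248 × 0.00211755) = 0.02160.
z = (0.30817 − 0.34778)/0.02160 = -0.03961/0.02160 = -1.834.
Two-sided p-value ≈ 2·Φ(−1.834) = 0.0666; since p > α = 0.01, fail to reject H₀.

z = -1.834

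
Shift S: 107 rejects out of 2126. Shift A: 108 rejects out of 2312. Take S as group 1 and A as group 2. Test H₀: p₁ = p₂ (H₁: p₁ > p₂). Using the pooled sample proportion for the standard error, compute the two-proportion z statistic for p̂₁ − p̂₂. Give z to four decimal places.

z = 0.5606

p̂₁ = 107/2126 = 0.0503293, p̂₂ = 108/2312 = 0.0467128.
Pooled p̂ = (107+108)/(2126+2312) = 215/4438 = 0.0484452.
SE = √(0.0460983 × 0.000902893) = 0.0064515.
z = (0.0503293 − 0.0467128)/0.0064515 = 0.0036165/0.0064515 = 0.5606.
p-value = P(Z > 0.561) ≈ 0.2875.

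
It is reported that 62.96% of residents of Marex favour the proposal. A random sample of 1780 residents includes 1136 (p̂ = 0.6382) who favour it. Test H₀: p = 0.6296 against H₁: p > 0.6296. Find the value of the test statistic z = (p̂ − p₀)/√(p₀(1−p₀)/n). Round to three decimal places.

p̂ = 1136/1780 ≈ 0.638202.
Under H₀, SE = √(0.6296·0.3704/1780) = √(0.000131013) = 0.011446.
z = (0.638202 − 0.6296)/0.011446 = 0.008602/0.011446 = 0.752.

z = 0.752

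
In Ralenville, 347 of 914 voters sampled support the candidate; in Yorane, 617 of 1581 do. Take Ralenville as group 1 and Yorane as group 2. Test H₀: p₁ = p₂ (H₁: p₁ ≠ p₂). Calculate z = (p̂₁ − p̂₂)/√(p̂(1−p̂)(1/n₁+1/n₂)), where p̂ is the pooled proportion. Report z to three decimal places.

z = -0.524

p̂₁ = 347/914 ≈ 0.37965, p̂₂ = 617/1581 ≈ 0.39026.
Pooled p̂ = (347+617)/(914+1581) = 964/2495 = 0.38637.
SE = √(p̂(1−p̂)(1/n₁+1/n₂)) = √(0.38637·0.61363·0.0017266) = √(0.000409358) = 0.02023.
z = (0.37965 − 0.39026)/0.02023 = -0.01061/0.02023 = -0.524.
Two-sided p-value ≈ 2·Φ(−0.524) = 0.6000.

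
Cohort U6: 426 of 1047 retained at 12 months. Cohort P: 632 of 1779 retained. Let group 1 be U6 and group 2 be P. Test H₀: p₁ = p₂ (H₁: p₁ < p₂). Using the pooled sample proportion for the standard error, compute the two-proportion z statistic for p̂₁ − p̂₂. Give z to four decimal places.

p̂₁ = 426/1047 ≈ 0.406877, p̂₂ = 632/1779 ≈ 0.355256.
Pooled p̂ = (426+632)/(1047+1779) = 1058/2826 = 0.374381.
SE = √(p̂(1−p̂)(1/n₁+1/n₂)) = √(0.374381·0.625619·0.00151722) = √(0.000355364) = 0.018851.
z = (0.406877 − 0.355256)/0.018851 = 0.051621/0.018851 = 2.7384.
p-value = P(Z < 2.738) ≈ 0.9969.

z = 2.7384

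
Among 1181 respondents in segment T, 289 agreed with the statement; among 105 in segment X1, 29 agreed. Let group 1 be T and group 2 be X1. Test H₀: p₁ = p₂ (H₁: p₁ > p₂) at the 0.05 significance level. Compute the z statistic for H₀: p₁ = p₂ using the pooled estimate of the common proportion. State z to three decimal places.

p̂₁ = 289/1181 ≈ 0.244708, p̂₂ = 29/105 ≈ 0.276190.
Pooled p̂ = (289+29)/(1181+105) = 318/1286 = 0.247278.
SE = √(0.186132 × 0.0103705) = 0.043935.
z = (0.244708 − 0.276190)/0.043935 = -0.031482/0.043935 = -0.717.
p-value = P(Z > -0.717) ≈ 0.7632. With α = 0.05, fail to reject H₀.

z = -0.717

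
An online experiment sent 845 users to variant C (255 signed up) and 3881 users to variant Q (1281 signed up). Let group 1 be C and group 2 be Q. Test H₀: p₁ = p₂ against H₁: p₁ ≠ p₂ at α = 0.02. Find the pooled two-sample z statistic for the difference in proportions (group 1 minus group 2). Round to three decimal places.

z = -1.591

p̂₁ = 255/845 ≈ 0.30178, p̂₂ = 1281/3881 ≈ 0.33007.
Pooled p̂ = (255+1281)/(845+3881) = 1536/4726 = 0.32501.
SE = √(0.219379 × 0.0014411) = 0.01778.
z = (0.30178 − 0.33007)/0.01778 = -0.02829/0.01778 = -1.591.
Two-sided p-value ≈ 2·Φ(−1.591) = 0.1115. With α = 0.02, fail to reject H₀.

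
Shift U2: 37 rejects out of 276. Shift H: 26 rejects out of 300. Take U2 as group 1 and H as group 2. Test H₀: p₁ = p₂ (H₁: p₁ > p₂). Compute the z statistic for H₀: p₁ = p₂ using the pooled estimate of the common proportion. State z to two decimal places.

z = 1.82

p̂₁ = 37/276 ≈ 0.1341, p̂₂ = 26/300 ≈ 0.0867.
Pooled p̂ = (37+26)/(276+300) = 63/576 = 0.1094.
SE = √(p̂(1−p̂)(1/n₁+1/n₂)) = √(0.1094·0.8906·0.00695652) = √(0.000677649) = 0.0260.
z = (0.1341 − 0.0867)/0.0260 = 0.0474/0.0260 = 1.82.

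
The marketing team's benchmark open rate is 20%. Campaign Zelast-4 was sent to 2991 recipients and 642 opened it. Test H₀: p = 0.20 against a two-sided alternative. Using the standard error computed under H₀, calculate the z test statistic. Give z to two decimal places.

z = 2.00

p̂ = 642/2991 ≈ 0.2146.
SE = √(p₀(1−p₀)/n) = √(0.16/2991) = 0.0073.
z = (0.2146 − 0.2)/0.0073 = 0.0146/0.0073 = 2.00.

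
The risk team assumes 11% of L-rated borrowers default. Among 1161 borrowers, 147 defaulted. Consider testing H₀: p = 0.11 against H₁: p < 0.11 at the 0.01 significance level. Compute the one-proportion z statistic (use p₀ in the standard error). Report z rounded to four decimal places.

z = 1.8094

p̂ = 147/1161 = 0.1266150.
Under H₀, SE = √(0.11·0.89/1161) = √(8.43239e-05) = 0.0091828.
z = (0.1266150 − 0.11)/0.0091828 = 0.0166150/0.0091828 = 1.8094.
p-value = P(Z < 1.809) ≈ 0.9648; since p > α = 0.01, fail to reject H₀.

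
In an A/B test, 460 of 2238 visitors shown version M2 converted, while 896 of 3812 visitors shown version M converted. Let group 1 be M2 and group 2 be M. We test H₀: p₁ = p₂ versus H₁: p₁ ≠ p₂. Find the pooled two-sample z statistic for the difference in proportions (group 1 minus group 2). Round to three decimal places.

z = -2.657

p̂₁ = 460/2238 ≈ 0.205541, p̂₂ = 896/3812 ≈ 0.235047.
Pooled p̂ = (460+896)/(2238+3812) = 1356/6050 = 0.224132.
SE = √(0.173897 × 0.000709157) = 0.011105.
z = (0.205541 − 0.235047)/0.011105 = -0.029506/0.011105 = -2.657.
Two-sided p-value ≈ 2·Φ(−2.657) = 0.0079.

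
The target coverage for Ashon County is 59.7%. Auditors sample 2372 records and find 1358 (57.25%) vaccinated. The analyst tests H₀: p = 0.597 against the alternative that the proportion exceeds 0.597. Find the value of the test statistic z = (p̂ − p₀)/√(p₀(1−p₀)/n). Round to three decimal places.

z = -2.431

p̂ = 1358/2372 = 0.572513.
Under H₀, SE = √(0.597·0.403/2372) = √(0.00010143) = 0.010071.
z = (0.572513 − 0.597)/0.010071 = -0.024487/0.010071 = -2.431.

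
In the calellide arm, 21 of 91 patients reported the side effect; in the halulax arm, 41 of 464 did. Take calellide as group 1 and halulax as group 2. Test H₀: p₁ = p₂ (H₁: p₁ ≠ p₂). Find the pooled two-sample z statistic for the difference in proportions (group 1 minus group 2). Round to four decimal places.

z = 3.9431

p̂₁ = 21/91 ≈ 0.2307692, p̂₂ = 41/464 ≈ 0.0883621.
Pooled p̂ = (21+41)/(91+464) = 62/555 = 0.1117117.
SE = √(p̂(1−p̂)(1/n₁+1/n₂)) = √(0.1117117·0.8882883·0.0131442) = √(0.00130433) = 0.0361155.
z = (0.2307692 − 0.0883621)/0.0361155 = 0.1424071/0.0361155 = 3.9431.
p-value = 2·P(Z > 3.943) ≈ 0.0001.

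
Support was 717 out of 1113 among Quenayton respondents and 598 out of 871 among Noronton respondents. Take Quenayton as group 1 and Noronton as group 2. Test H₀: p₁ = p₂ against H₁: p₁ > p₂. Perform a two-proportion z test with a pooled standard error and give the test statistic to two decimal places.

p̂₁ = 717/1113 = 0.6442, p̂₂ = 598/871 = 0.6866.
Pooled p̂ = (717+598)/(1113+871) = 1315/1984 = 0.6628.
SE = √(0.223495 × 0.00204658) = 0.0214.
z = (0.6442 − 0.6866)/0.0214 = -0.0424/0.0214 = -1.98.
p-value = P(Z > -1.981) ≈ 0.9762.

z = -1.98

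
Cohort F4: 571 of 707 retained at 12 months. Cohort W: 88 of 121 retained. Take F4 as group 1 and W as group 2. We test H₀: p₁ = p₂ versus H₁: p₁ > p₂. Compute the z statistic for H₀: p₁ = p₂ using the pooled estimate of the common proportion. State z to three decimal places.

z = 2.027

p̂₁ = 571/707 ≈ 0.80764, p̂₂ = 88/121 ≈ 0.72727.
Pooled p̂ = (571+88)/(707+121) = 659/828 = 0.79589.
SE = √(p̂(1−p̂)(1/n₁+1/n₂)) = √(0.79589·0.20411·0.00967889) = √(0.00157231) = 0.03965.
z = (0.80764 − 0.72727)/0.03965 = 0.08037/0.03965 = 2.027.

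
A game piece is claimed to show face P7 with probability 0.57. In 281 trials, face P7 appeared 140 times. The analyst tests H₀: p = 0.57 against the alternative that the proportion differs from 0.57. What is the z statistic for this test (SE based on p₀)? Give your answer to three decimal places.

p̂ = 140/281 ≈ 0.498221.
Standard error under H₀: √(0.57×0.43/281) = 0.029534.
z = (0.498221 − 0.57)/0.029534 = -0.071779/0.029534 = -2.430.
p-value = 2·P(Z > 2.430) ≈ 0.0151.

z = -2.430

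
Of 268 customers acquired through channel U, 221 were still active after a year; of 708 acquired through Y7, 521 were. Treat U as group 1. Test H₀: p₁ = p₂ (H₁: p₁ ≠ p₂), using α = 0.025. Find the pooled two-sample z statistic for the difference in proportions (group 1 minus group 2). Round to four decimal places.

z = 2.8985

p̂₁ = 221/268 = 0.824627, p̂₂ = 521/708 = 0.735876.
Pooled p̂ = (221+521)/(268+708) = 742/976 = 0.760246.
SE = √(p̂(1−p̂)(1/n₁+1/n₂)) = √(0.760246·0.239754·0.00514377) = √(0.000937566) = 0.030620.
z = (0.824627 − 0.735876)/0.030620 = 0.088751/0.030620 = 2.8985.
Two-sided p-value ≈ 2·Φ(−2.898) = 0.0037; since p < α = 0.025, reject H₀.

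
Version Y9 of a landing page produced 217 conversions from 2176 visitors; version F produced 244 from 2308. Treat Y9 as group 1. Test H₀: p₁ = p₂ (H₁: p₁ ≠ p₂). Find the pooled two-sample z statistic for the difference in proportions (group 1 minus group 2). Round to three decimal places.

z = -0.661

p̂₁ = 217/2176 ≈ 0.099724, p̂₂ = 244/2308 ≈ 0.105719.
Pooled p̂ = (217+244)/(2176+2308) = 461/4484 = 0.102810.
SE = √(p̂(1−p̂)(1/n₁+1/n₂)) = √(0.102810·0.897190·0.000892834) = √(8.23551e-05) = 0.009075.
z = (0.099724 − 0.105719)/0.009075 = -0.005995/0.009075 = -0.661.
p-value = 2·P(Z > 0.661) ≈ 0.5089.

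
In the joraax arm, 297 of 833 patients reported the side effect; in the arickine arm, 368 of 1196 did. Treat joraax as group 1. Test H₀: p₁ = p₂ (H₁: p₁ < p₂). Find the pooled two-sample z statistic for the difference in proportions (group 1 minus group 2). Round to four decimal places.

z = 2.3061

p̂₁ = 297/833 = 0.356543, p̂₂ = 368/1196 = 0.307692.
Pooled p̂ = (297+368)/(833+1196) = 665/2029 = 0.327748.
SE = √(p̂(1−p̂)(1/n₁+1/n₂)) = √(0.327748·0.672252·0.0020366) = √(0.000448722) = 0.021183.
z = (0.356543 − 0.307692)/0.021183 = 0.048851/0.021183 = 2.3061.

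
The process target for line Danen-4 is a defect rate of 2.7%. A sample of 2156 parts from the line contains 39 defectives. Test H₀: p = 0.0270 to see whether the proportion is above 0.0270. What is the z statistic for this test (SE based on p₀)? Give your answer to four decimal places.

p̂ = 39/2156 ≈ 0.0180891.
Under H₀, SE = √(0.027·0.973/2156) = √(1.21851e-05) = 0.0034907.
z = (0.0180891 − 0.027)/0.0034907 = -0.0089109/0.0034907 = -2.5528.

z = -2.5528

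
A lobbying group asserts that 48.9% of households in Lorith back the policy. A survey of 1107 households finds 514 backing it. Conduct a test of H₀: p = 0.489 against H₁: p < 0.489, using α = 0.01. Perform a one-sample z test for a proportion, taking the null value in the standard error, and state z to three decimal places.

p̂ = 514/1107 = 0.46432.
Under H₀, SE = √(0.489·0.511/1107) = √(0.000225726) = 0.01502.
z = (0.46432 − 0.489)/0.01502 = -0.02468/0.01502 = -1.643.
p-value = P(Z < -1.643) ≈ 0.0502, so at α = 0.01 we fail to reject H₀.

z = -1.643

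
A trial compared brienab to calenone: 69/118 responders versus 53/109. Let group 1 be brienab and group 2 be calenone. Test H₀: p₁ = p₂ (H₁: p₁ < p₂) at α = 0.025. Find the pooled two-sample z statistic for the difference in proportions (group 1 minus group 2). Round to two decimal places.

z = 1.49

p̂₁ = 69/118 = 0.5847, p̂₂ = 53/109 = 0.4862.
Pooled p̂ = (69+53)/(118+109) = 122/227 = 0.5374.
SE = √(p̂(1−p̂)(1/n₁+1/n₂)) = √(0.5374·0.4626·0.0176489) = √(0.00438748) = 0.0662.
z = (0.5847 − 0.4862)/0.0662 = 0.0985/0.0662 = 1.49.
p-value = P(Z < 1.487) ≈ 0.9315. With α = 0.025, fail to reject H₀.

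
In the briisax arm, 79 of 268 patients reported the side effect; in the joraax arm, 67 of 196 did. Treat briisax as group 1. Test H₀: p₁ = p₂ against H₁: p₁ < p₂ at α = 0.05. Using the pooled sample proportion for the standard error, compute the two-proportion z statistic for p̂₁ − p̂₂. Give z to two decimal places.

z = -1.08

p̂₁ = 79/268 ≈ 0.2948, p̂₂ = 67/196 ≈ 0.3418.
Pooled p̂ = (79+67)/(268+196) = 146/464 = 0.3147.
SE = √(p̂(1−p̂)(1/n₁+1/n₂)) = √(0.3147·0.6853·0.00883338) = √(0.0019049) = 0.0436.
z = (0.2948 − 0.3418)/0.0436 = -0.0470/0.0436 = -1.08.
p-value = P(Z < -1.078) ≈ 0.1405. With α = 0.05, fail to reject H₀.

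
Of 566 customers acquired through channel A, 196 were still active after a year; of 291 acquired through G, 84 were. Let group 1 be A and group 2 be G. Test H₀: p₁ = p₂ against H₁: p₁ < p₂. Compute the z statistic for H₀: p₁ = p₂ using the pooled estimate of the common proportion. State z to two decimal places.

z = 1.70

p̂₁ = 196/566 ≈ 0.3463, p̂₂ = 84/291 ≈ 0.2887.
Pooled p̂ = (196+84)/(566+291) = 280/857 = 0.3267.
SE = √(p̂(1−p̂)(1/n₁+1/n₂)) = √(0.3267·0.6733·0.00520321) = √(0.00114457) = 0.0338.
z = (0.3463 − 0.2887)/0.0338 = 0.0576/0.0338 = 1.70.
p-value = P(Z < 1.703) ≈ 0.9558.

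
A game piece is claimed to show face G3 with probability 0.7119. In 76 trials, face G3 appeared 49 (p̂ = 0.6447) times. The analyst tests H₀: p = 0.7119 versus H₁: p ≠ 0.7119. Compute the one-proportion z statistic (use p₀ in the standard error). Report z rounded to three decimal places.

z = -1.293

p̂ = 49/76 = 0.64474.
SE = √(p₀(1−p₀)/n) = √(0.2051/76) = 0.05195.
z = (0.64474 − 0.7119)/0.05195 = -0.06716/0.05195 = -1.293.
p-value = 2·P(Z > 1.293) ≈ 0.1961.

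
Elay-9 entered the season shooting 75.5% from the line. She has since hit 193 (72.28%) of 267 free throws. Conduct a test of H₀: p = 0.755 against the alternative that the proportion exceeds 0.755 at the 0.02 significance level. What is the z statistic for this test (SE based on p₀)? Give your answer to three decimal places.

z = -1.222

p̂ = 193/267 ≈ 0.72285.
Standard error under H₀: √(0.755×0.245/267) = 0.02632.
z = (0.72285 − 0.755)/0.02632 = -0.03215/0.02632 = -1.222.
p-value = P(Z > -1.222) ≈ 0.8891, so at α = 0.02 we fail to reject H₀.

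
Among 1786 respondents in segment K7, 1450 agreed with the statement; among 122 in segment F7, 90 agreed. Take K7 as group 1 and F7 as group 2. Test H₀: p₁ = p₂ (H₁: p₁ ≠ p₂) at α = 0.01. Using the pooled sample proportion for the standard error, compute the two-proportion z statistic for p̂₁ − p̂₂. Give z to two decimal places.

p̂₁ = 1450/1786 ≈ 0.8119, p̂₂ = 90/122 ≈ 0.7377.
Pooled p̂ = (1450+90)/(1786+122) = 1540/1908 = 0.8071.
SE = √(0.155672 × 0.00875663) = 0.0369.
z = (0.8119 − 0.7377)/0.0369 = 0.0742/0.0369 = 2.01.
Two-sided p-value ≈ 2·Φ(−2.009) = 0.0446; since p > α = 0.01, fail to reject H₀.

z = 2.01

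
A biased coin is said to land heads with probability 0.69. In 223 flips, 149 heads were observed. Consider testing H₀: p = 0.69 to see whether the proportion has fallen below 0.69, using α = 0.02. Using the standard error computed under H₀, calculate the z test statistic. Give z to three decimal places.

p̂ = 149/223 = 0.66816.
Under H₀, SE = √(0.69·0.31/223) = √(0.000959193) = 0.03097.
z = (0.66816 − 0.69)/0.03097 = -0.02184/0.03097 = -0.705.
p-value = P(Z < -0.705) ≈ 0.2404; since p > α = 0.02, fail to reject H₀.

z = -0.705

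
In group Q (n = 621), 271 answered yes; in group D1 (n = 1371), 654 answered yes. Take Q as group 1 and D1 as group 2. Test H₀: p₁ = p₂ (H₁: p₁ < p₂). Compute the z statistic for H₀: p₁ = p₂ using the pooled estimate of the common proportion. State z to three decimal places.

p̂₁ = 271/621 = 0.43639, p̂₂ = 654/1371 = 0.47702.
Pooled p̂ = (271+654)/(621+1371) = 925/1992 = 0.46436.
SE = √(0.24873 × 0.0023397) = 0.02412.
z = (0.43639 − 0.47702)/0.02412 = -0.04063/0.02412 = -1.684.
p-value = P(Z < -1.684) ≈ 0.0461.

z = -1.684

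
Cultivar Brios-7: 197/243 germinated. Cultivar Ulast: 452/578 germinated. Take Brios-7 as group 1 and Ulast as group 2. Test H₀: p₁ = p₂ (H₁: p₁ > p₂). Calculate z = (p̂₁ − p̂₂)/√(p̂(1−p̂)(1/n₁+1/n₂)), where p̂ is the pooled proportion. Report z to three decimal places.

p̂₁ = 197/243 = 0.81070, p̂₂ = 452/578 = 0.78201.
Pooled p̂ = (197+452)/(243+578) = 649/821 = 0.79050.
SE = √(p̂(1−p̂)(1/n₁+1/n₂)) = √(0.79050·0.20950·0.00584533) = √(0.000968046) = 0.03111.
z = (0.81070 − 0.78201)/0.03111 = 0.02869/0.03111 = 0.922.
p-value = P(Z > 0.922) ≈ 0.1782.

z = 0.922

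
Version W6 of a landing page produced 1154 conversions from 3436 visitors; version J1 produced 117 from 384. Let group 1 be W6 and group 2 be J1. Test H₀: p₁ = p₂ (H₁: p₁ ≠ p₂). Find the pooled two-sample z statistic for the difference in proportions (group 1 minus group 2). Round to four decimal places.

p̂₁ = 1154/3436 = 0.335856, p̂₂ = 117/384 = 0.304688.
Pooled p̂ = (1154+117)/(3436+384) = 1271/3820 = 0.332723.
SE = √(p̂(1−p̂)(1/n₁+1/n₂)) = √(0.332723·0.667277·0.0028952) = √(0.000642788) = 0.025353.
z = (0.335856 − 0.304688)/0.025353 = 0.031168/0.025353 = 1.2294.
p-value = 2·P(Z > 1.229) ≈ 0.2189.

z = 1.2294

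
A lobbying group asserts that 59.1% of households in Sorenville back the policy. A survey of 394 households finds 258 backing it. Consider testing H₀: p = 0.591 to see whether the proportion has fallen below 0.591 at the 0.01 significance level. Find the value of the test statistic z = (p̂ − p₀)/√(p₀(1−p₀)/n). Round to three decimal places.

p̂ = 258/394 = 0.65482.
Under H₀, SE = √(0.591·0.409/394) = √(0.0006135) = 0.02477.
z = (0.65482 − 0.591)/0.02477 = 0.06382/0.02477 = 2.577.
p-value = P(Z < 2.577) ≈ 0.9950. With α = 0.01, fail to reject H₀.

z = 2.577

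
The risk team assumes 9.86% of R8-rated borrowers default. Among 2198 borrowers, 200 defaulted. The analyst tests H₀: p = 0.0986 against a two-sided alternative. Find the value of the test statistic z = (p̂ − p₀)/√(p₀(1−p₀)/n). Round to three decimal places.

p̂ = 200/2198 ≈ 0.090992.
Standard error under H₀: √(0.0986×0.9014/2198) = 0.006359.
z = (0.090992 − 0.0986)/0.006359 = -0.007608/0.006359 = -1.196.

z = -1.196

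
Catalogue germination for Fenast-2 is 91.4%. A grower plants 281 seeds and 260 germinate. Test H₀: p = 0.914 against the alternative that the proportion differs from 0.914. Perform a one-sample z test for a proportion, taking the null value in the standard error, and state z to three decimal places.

z = 0.674

p̂ = 260/281 ≈ 0.92527.
SE = √(p₀(1−p₀)/n) = √(0.078604/281) = 0.01673.
z = (0.92527 − 0.914)/0.01673 = 0.01127/0.01673 = 0.674.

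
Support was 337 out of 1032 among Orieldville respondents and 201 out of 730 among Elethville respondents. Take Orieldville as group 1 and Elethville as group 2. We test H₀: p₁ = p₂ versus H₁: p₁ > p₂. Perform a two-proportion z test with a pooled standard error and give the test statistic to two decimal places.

p̂₁ = 337/1032 = 0.3266, p̂₂ = 201/730 = 0.2753.
Pooled p̂ = (337+201)/(1032+730) = 538/1762 = 0.3053.
SE = √(0.212105 × 0.00233886) = 0.0223.
z = (0.3266 − 0.2753)/0.0223 = 0.0513/0.0223 = 2.30.
p-value = P(Z > 2.299) ≈ 0.0107.

z = 2.30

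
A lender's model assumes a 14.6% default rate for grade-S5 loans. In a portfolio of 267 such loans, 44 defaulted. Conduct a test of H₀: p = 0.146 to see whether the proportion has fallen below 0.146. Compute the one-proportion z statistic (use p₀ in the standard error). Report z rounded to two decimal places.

p̂ = 44/267 = 0.1648.
SE = √(p₀(1−p₀)/n) = √(0.12468/267) = 0.0216.
z = (0.1648 − 0.146)/0.0216 = 0.0188/0.0216 = 0.87.
p-value = P(Z < 0.870) ≈ 0.8078.

z = 0.87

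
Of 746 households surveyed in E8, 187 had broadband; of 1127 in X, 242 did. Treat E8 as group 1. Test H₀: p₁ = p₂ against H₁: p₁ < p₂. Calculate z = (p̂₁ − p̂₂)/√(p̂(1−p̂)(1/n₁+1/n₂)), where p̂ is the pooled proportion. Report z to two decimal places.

p̂₁ = 187/746 = 0.25067, p̂₂ = 242/1127 = 0.21473.
Pooled p̂ = (187+242)/(746+1127) = 429/1873 = 0.22904.
SE = √(p̂(1−p̂)(1/n₁+1/n₂)) = √(0.22904·0.77096·0.00222779) = √(0.000393391) = 0.01983.
z = (0.25067 − 0.21473)/0.01983 = 0.03594/0.01983 = 1.81.

z = 1.81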